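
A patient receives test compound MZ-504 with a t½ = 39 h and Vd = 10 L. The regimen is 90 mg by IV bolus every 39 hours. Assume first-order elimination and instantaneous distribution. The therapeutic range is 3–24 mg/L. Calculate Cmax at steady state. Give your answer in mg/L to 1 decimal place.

18.0 mg/L

τ = 39 h = 1 half-life, so f = (1/2)^1 = 0.5.
At steady state, R = 1/(1 − 0.5) = 2/1.
Single-dose peak C₀ = D/Vd = 90/10 = 9 mg/L.
Steady-state peak Cmax,ss = C₀·R = 9 × 2/1 ≈ 18.000 mg/L.
Peak 18.0 mg/L vs MTC 24 mg/L: below toxic threshold.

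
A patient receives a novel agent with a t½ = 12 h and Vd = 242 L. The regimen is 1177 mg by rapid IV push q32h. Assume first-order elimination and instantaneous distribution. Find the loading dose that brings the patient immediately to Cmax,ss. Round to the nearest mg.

f = (1/2)^(32/12) ≈ 0.157490; accumulation ratio R = 1/(1−f) ≈ 1.18693.
Loading dose to hit Cmax,ss on first dose: D_load = D_maint·R ≈ 1177 × 1.18693 ≈ 1397.02 mg.

1397 mg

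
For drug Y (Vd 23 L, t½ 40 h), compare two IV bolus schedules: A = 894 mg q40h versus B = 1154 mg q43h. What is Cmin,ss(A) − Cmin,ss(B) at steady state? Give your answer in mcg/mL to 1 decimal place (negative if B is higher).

-6.5 mcg/mL

Regimen A: f = (1/2)^(40/40) ≈ 0.5000; Cmin,ss = (894/23)·f/(1−f) ≈ 38.870 mcg/mL.
Regimen B: f = (1/2)^(43/40) ≈ 0.4747; Cmin,ss = (1154/23)·f/(1−f) ≈ 45.341 mcg/mL.
Difference ≈ 38.870 − 45.341 ≈ -6.471 mcg/mL.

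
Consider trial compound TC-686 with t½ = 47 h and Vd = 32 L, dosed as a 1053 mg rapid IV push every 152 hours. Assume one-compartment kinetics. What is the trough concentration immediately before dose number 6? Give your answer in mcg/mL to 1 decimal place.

3.9 mcg/mL

f = (1/2)^(τ/t½) = (1/2)^(152/47) ≈ 0.1063.
C₀ = D/Vd = 1053/32 ≈ 32.906 mcg/mL.
Before the 6th dose, 5 doses have been given. Superposition: Cmin = C₀·(f + f² + … + f^5).
≈ 32.906 × (0.1063 + 0.0113 + 0.0012 + 0.0001 + 0.0000) ≈ 32.906 × 0.1189 ≈ 3.913 mcg/mL.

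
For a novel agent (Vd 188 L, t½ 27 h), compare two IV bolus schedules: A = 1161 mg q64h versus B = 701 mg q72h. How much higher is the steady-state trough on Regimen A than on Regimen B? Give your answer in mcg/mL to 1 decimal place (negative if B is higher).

Regimen A: f = (1/2)^(64/27) ≈ 0.1934; Cmin,ss = (1161/188)·f/(1−f) ≈ 1.481 mcg/mL.
Regimen B: f = (1/2)^(72/27) ≈ 0.1575; Cmin,ss = (701/188)·f/(1−f) ≈ 0.697 mcg/mL.
Difference ≈ 1.481 − 0.697 ≈ 0.784 mcg/mL.

0.8 mcg/mL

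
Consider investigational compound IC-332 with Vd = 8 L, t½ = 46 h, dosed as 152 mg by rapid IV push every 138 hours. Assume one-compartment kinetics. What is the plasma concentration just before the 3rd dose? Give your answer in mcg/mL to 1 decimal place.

2.7 mcg/mL

f = (1/2)^(τ/t½) = (1/2)^(138/46) ≈ 0.1250.
C₀ = D/Vd = 152/8 ≈ 19.000 mcg/mL.
Before the 3rd dose, 2 doses have been given. Superposition: Cmin = C₀·(f + f²).
≈ 19.000 × (0.1250 + 0.0156) ≈ 19.000 × 0.1406 ≈ 2.671 mcg/mL.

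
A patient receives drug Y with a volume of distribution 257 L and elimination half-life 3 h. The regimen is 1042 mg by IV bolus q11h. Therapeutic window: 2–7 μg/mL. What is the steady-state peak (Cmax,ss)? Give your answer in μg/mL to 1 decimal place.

4.4 μg/mL

k = ln2/t½ = ln2/3 ≈ 0.231049 h⁻¹; fraction remaining f = e^(−kτ) = e^(−0.231049×11) ≈ 0.0787.
Accumulation ratio R = 1/(1 − f) ≈ 1/0.9213 ≈ 1.0854.
Single-dose peak C₀ = D/Vd = 1042/257 ≈ 4.054 μg/mL.
Steady-state peak Cmax,ss = C₀·R ≈ 4.054 × 1.0854 ≈ 4.400 μg/mL.
Peak 4.4 μg/mL vs MTC 7 μg/mL: below toxic threshold.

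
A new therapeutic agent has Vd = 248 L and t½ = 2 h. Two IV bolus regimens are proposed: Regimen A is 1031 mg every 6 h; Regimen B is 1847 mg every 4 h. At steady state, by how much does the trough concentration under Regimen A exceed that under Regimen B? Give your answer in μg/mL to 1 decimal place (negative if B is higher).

Regimen A: f = (1/2)^(6/2) ≈ 0.1250; Cmin,ss = (1031/248)·f/(1−f) ≈ 0.594 μg/mL.
Regimen B: f = (1/2)^(4/2) ≈ 0.2500; Cmin,ss = (1847/248)·f/(1−f) ≈ 2.483 μg/mL.
Difference ≈ 0.594 − 2.483 ≈ -1.889 μg/mL.

-1.9 μg/mL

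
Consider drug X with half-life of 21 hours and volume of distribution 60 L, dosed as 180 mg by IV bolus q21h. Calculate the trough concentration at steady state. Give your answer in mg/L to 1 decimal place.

The dosing interval is 1 half-life, so f = 2^(−1) = 0.5.
Accumulation ratio R = 1/(1 − f) = 1/0.5 = 2/1.
Single-dose peak C₀ = D/Vd = 180/60 = 3 mg/L.
Steady-state peak Cmax,ss = C₀·R = 3 × 2/1 ≈ 6.000 mg/L.
Steady-state trough Cmin,ss = Cmax,ss·f ≈ 6.000 × 0.5 ≈ 3.000 mg/L.

3.0 mg/L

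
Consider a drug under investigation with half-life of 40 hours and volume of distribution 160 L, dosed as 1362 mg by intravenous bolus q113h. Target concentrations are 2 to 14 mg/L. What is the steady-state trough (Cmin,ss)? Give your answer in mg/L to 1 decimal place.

k = ln2/t½ = ln2/40 ≈ 0.017329 h⁻¹; fraction remaining f = e^(−kτ) = e^(−0.017329×113) ≈ 0.1411.
At steady state, accumulation factor R = 1/(1 − e^(−kτ)) ≈ 1.1643.
Each bolus raises the concentration by D/Vd = 1362/160 ≈ 8.512 mg/L.
Steady-state peak Cmax,ss = C₀·R ≈ 8.512 × 1.1643 ≈ 9.911 mg/L.
Steady-state trough Cmin,ss = Cmax,ss·f ≈ 9.911 × 0.1411 ≈ 1.398 mg/L.
Trough 1.4 mg/L vs MEC 2 mg/L: subtherapeutic.

1.4 mg/L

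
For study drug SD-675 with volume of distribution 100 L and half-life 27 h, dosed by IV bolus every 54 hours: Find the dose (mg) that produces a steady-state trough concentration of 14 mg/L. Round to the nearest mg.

4200 mg

τ/t½ = 54/27 ≈ 2, so f = (1/2)^(54/27) ≈ 0.250000.
Cmin,ss = (D/Vd)·f/(1−f), so D = Cmin,ss·Vd·(1−f)/f.
D = 14 × 100 × (1−f)/f ≈ 14 × 100 × 3.00000 ≈ 4200.00 mg.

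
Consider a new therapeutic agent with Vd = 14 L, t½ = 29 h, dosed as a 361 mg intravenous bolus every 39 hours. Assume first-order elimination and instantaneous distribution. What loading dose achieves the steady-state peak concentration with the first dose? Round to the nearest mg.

595 mg

f = (1/2)^(39/29) ≈ 0.393701; accumulation ratio R = 1/(1−f) ≈ 1.64935.
Loading dose to hit Cmax,ss on first dose: D_load = D_maint·R ≈ 361 × 1.64935 ≈ 595.42 mg.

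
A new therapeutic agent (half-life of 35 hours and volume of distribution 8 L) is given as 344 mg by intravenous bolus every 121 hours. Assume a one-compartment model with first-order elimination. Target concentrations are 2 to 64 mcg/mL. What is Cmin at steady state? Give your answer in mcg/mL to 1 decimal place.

Over one 121-h interval, 121/35 ≈ 3.4571 half-lives elapse, leaving f ≈ 0.0911 of each dose.
Accumulation ratio R = 1/(1 − f) ≈ 1/0.9089 ≈ 1.1002.
Each bolus raises the concentration by D/Vd = 344/8 ≈ 43.000 mcg/mL.
Steady-state peak Cmax,ss = C₀·R ≈ 43.000 × 1.1002 ≈ 47.309 mcg/mL.
Steady-state trough Cmin,ss = Cmax,ss·f ≈ 47.309 × 0.0911 ≈ 4.310 mcg/mL.
Trough 4.3 mcg/mL vs MEC 2 mcg/mL: adequate.

4.3 mcg/mL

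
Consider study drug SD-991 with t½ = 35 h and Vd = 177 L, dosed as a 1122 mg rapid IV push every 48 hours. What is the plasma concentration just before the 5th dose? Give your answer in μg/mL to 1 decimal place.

f = (1/2)^(τ/t½) = (1/2)^(48/35) ≈ 0.3865.
C₀ = D/Vd = 1122/177 ≈ 6.339 μg/mL.
Before the 5th dose, 4 doses have been given. Superposition: Cmin = C₀·(f + f² + … + f^4).
≈ 6.339 × (0.3865 + 0.1494 + 0.0577 + 0.0223) ≈ 6.339 × 0.6159 ≈ 3.904 μg/mL.

3.9 μg/mL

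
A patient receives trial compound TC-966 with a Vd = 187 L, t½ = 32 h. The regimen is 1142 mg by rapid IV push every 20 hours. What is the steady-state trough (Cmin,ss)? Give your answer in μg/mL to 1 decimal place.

11.3 μg/mL

k = ln2/t½ = ln2/32 ≈ 0.021661 h⁻¹; fraction remaining f = e^(−kτ) = e^(−0.021661×20) ≈ 0.6484.
Each bolus raises the concentration by D/Vd = 1142/187 ≈ 6.107 μg/mL.
Steady-state trough Cmin,ss = C₀·f/(1−f) ≈ 6.107 × 0.6484/0.3516 ≈ 11.262 μg/mL.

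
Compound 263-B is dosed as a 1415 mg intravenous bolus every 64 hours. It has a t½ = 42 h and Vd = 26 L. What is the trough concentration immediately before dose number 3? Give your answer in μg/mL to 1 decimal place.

f = (1/2)^(τ/t½) = (1/2)^(64/42) ≈ 0.3478.
C₀ = D/Vd = 1415/26 ≈ 54.423 μg/mL.
Before the 3rd dose, 2 doses have been given. Superposition: Cmin = C₀·(f + f²).
≈ 54.423 × (0.3478 + 0.1210) ≈ 54.423 × 0.4688 ≈ 25.514 μg/mL.

25.5 μg/mL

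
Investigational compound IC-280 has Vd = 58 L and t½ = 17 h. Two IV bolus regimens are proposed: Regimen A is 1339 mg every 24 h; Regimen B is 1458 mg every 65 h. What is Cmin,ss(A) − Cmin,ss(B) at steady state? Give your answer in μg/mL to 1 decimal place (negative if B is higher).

Regimen A: f = (1/2)^(24/17) ≈ 0.3759; Cmin,ss = (1339/58)·f/(1−f) ≈ 13.905 μg/mL.
Regimen B: f = (1/2)^(65/17) ≈ 0.0706; Cmin,ss = (1458/58)·f/(1−f) ≈ 1.910 μg/mL.
Difference ≈ 13.905 − 1.910 ≈ 11.995 μg/mL.

12.0 μg/mL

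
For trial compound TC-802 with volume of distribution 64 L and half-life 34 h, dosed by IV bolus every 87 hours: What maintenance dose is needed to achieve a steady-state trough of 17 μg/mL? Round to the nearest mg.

5323 mg

τ/t½ = 87/34 ≈ 2.5588, so f = (1/2)^(87/34) ≈ 0.169714.
Cmin,ss = (D/Vd)·f/(1−f), so D = Cmin,ss·Vd·(1−f)/f.
D = 17 × 64 × (1−f)/f ≈ 17 × 64 × 4.89227 ≈ 5322.79 mg.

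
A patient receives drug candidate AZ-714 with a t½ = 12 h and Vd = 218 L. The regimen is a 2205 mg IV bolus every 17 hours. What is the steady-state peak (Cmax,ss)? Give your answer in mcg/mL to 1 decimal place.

16.2 mcg/mL

Over one 17-h interval, 17/12 ≈ 1.4167 half-lives elapse, leaving f ≈ 0.3746 of each dose.
At steady state, accumulation factor R = 1/(1 − e^(−kτ)) ≈ 1.5990.
Single-dose peak C₀ = D/Vd = 2205/218 ≈ 10.115 mcg/mL.
Steady-state peak Cmax,ss = C₀·R ≈ 10.115 × 1.5990 ≈ 16.174 mcg/mL.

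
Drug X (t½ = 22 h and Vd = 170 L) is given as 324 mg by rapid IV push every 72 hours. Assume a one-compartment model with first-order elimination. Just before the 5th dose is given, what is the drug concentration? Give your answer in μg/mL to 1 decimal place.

0.2 μg/mL

f = (1/2)^(τ/t½) = (1/2)^(72/22) ≈ 0.1035.
C₀ = D/Vd = 324/170 ≈ 1.906 μg/mL.
Before the 5th dose, 4 doses have been given. Superposition: Cmin = C₀·(f + f² + … + f^4).
≈ 1.906 × (0.1035 + 0.0107 + 0.0011 + 0.0001) ≈ 1.906 × 0.1154 ≈ 0.220 μg/mL.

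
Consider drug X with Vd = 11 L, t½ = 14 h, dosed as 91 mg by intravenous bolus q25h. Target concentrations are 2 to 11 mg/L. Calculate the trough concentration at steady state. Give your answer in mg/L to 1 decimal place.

3.4 mg/L

k = ln2/t½ = ln2/14 ≈ 0.049511 h⁻¹; fraction remaining f = e^(−kτ) = e^(−0.049511×25) ≈ 0.2900.
At steady state, accumulation factor R = 1/(1 − e^(−kτ)) ≈ 1.4085.
Each bolus raises the concentration by D/Vd = 91/11 ≈ 8.273 mg/L.
Cmax,ss = C₀/(1 − f) ≈ 8.273/0.7100 ≈ 11.652 mg/L.
Steady-state trough Cmin,ss = Cmax,ss·f ≈ 11.652 × 0.2900 ≈ 3.379 mg/L.
Trough 3.4 mg/L vs MEC 2 mg/L: adequate.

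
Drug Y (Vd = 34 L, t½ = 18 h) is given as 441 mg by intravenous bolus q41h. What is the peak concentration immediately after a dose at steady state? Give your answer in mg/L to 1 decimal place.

16.3 mg/L

k = ln2/t½ = ln2/18 ≈ 0.038508 h⁻¹; fraction remaining f = e^(−kτ) = e^(−0.038508×41) ≈ 0.2062.
At steady state, accumulation factor R = 1/(1 − e^(−kτ)) ≈ 1.2598.
Each bolus raises the concentration by D/Vd = 441/34 ≈ 12.971 mg/L.
Steady-state peak Cmax,ss = C₀·R ≈ 12.971 × 1.2598 ≈ 16.341 mg/L.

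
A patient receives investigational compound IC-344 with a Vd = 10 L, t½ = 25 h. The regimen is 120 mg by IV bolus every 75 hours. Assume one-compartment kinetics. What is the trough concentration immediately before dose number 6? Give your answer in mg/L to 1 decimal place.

1.7 mg/L

f = (1/2)^(τ/t½) = (1/2)^(75/25) ≈ 0.1250.
C₀ = D/Vd = 120/10 ≈ 12.000 mg/L.
Before the 6th dose, 5 doses have been given. Superposition: Cmin = C₀·(f + f² + … + f^5).
≈ 12.000 × (0.1250 + 0.0156 + 0.0020 + 0.0002 + 0.0000) ≈ 12.000 × 0.1428 ≈ 1.714 mg/L.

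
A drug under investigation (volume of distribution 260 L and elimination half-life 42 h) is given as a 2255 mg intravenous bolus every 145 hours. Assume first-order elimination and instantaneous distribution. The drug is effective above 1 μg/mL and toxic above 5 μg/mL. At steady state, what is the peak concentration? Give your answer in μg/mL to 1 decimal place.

τ/t½ = 145/42 ≈ 3.4524, so fraction remaining f = (1/2)^(145/42) ≈ 0.0914.
At steady state, accumulation factor R = 1/(1 − e^(−kτ)) ≈ 1.1006.
Single-dose peak C₀ = D/Vd = 2255/260 ≈ 8.673 μg/mL.
Steady-state peak Cmax,ss = C₀·R ≈ 8.673 × 1.1006 ≈ 9.546 μg/mL.
Peak 9.5 μg/mL vs MTC 5 μg/mL: exceeds toxic threshold.

9.5 μg/mL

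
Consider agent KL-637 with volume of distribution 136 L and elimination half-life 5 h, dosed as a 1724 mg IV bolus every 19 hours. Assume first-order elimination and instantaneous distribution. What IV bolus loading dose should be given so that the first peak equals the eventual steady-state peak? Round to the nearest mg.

f = (1/2)^(19/5) ≈ 0.071794; accumulation ratio R = 1/(1−f) ≈ 1.07735.
Loading dose to hit Cmax,ss on first dose: D_load = D_maint·R ≈ 1724 × 1.07735 ≈ 1857.35 mg.

1857 mg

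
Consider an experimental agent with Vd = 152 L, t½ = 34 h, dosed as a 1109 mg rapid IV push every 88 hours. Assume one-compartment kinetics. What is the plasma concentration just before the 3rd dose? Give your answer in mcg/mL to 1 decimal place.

1.4 mcg/mL

f = (1/2)^(τ/t½) = (1/2)^(88/34) ≈ 0.1663.
C₀ = D/Vd = 1109/152 ≈ 7.296 mcg/mL.
Before the 3rd dose, 2 doses have been given. Superposition: Cmin = C₀·(f + f²).
≈ 7.296 × (0.1663 + 0.0277) ≈ 7.296 × 0.1940 ≈ 1.415 mcg/mL.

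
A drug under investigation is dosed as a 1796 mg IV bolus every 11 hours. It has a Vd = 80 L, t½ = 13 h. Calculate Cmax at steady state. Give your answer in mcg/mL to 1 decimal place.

50.6 mcg/mL

k = ln2/t½ = ln2/13 ≈ 0.053319 h⁻¹; fraction remaining f = e^(−kτ) = e^(−0.053319×11) ≈ 0.5563.
At steady state, accumulation factor R = 1/(1 − e^(−kτ)) ≈ 2.2538.
Single-dose peak C₀ = D/Vd = 1796/80 ≈ 22.450 mcg/mL.
Steady-state peak Cmax,ss = C₀·R ≈ 22.450 × 2.2538 ≈ 50.598 mcg/mL.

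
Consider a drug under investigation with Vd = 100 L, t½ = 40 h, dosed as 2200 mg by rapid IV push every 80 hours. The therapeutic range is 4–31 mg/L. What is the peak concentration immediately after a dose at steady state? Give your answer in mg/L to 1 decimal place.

The dosing interval is 2 half-lives, so f = 2^(−2) = 0.25.
Accumulation ratio R = 1/(1 − f) = 1/0.75 = 4/3.
Single-dose peak C₀ = D/Vd = 2200/100 = 22 mg/L.
Steady-state peak Cmax,ss = C₀·R = 22 × 4/3 ≈ 29.333 mg/L.
Peak 29.3 mg/L vs MTC 31 mg/L: below toxic threshold.

29.3 mg/L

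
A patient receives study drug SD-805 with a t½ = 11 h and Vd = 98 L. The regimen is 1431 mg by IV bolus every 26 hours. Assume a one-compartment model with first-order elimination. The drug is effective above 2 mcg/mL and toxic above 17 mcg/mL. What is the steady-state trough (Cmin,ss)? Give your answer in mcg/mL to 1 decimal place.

τ/t½ = 26/11 ≈ 2.3636, so fraction remaining f = (1/2)^(26/11) ≈ 0.1943.
Each bolus raises the concentration by D/Vd = 1431/98 ≈ 14.602 mcg/mL.
Steady-state trough Cmin,ss = C₀·f/(1−f) ≈ 14.602 × 0.1943/0.8057 ≈ 3.521 mcg/mL.
Trough 3.5 mcg/mL vs MEC 2 mcg/mL: adequate.

3.5 mcg/mL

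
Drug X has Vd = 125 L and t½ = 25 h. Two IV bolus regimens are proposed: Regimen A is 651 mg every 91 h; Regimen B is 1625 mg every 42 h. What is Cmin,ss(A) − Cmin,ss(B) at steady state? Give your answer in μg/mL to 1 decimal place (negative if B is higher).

Regimen A: f = (1/2)^(91/25) ≈ 0.0802; Cmin,ss = (651/125)·f/(1−f) ≈ 0.454 μg/mL.
Regimen B: f = (1/2)^(42/25) ≈ 0.3121; Cmin,ss = (1625/125)·f/(1−f) ≈ 5.898 μg/mL.
Difference ≈ 0.454 − 5.898 ≈ -5.444 μg/mL.

-5.4 μg/mL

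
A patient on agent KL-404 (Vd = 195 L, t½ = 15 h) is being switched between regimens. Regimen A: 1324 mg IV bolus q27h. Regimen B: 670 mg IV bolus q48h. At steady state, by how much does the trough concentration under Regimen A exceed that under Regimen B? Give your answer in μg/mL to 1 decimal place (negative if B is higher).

2.3 μg/mL

Regimen A: f = (1/2)^(27/15) ≈ 0.2872; Cmin,ss = (1324/195)·f/(1−f) ≈ 2.736 μg/mL.
Regimen B: f = (1/2)^(48/15) ≈ 0.1088; Cmin,ss = (670/195)·f/(1−f) ≈ 0.419 μg/mL.
Difference ≈ 2.736 − 0.419 ≈ 2.317 μg/mL.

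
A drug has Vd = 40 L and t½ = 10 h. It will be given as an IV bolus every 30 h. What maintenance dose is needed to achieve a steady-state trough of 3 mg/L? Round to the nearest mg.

840 mg

τ/t½ = 30/10 ≈ 3, so f = (1/2)^(30/10) ≈ 0.125000.
Cmin,ss = (D/Vd)·f/(1−f), so D = Cmin,ss·Vd·(1−f)/f.
D = 3 × 40 × (1−f)/f ≈ 3 × 40 × 7.00000 ≈ 840.00 mg.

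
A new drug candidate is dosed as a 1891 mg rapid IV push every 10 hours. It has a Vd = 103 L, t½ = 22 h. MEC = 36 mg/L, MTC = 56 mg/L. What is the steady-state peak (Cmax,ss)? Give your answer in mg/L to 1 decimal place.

τ/t½ = 10/22 ≈ 0.45455, so fraction remaining f = (1/2)^(10/22) ≈ 0.7297.
At steady state, accumulation factor R = 1/(1 − e^(−kτ)) ≈ 3.6996.
Single-dose peak C₀ = D/Vd = 1891/103 ≈ 18.359 mg/L.
Steady-state peak Cmax,ss = C₀·R ≈ 18.359 × 3.6996 ≈ 67.921 mg/L.
Peak 67.9 mg/L vs MTC 56 mg/L: exceeds toxic threshold.

67.9 mg/L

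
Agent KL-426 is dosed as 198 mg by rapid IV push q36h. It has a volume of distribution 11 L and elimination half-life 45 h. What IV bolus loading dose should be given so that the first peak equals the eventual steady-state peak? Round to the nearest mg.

465 mg

f = (1/2)^(36/45) ≈ 0.574349; accumulation ratio R = 1/(1−f) ≈ 2.34934.
Loading dose to hit Cmax,ss on first dose: D_load = D_maint·R ≈ 198 × 2.34934 ≈ 465.17 mg.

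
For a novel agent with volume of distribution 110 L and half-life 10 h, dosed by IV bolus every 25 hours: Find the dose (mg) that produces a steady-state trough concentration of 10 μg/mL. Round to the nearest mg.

τ/t½ = 25/10 ≈ 2.5, so f = (1/2)^(25/10) ≈ 0.176777.
Cmin,ss = (D/Vd)·f/(1−f), so D = Cmin,ss·Vd·(1−f)/f.
D = 10 × 110 × (1−f)/f ≈ 10 × 110 × 4.65684 ≈ 5122.52 mg.

5123 mg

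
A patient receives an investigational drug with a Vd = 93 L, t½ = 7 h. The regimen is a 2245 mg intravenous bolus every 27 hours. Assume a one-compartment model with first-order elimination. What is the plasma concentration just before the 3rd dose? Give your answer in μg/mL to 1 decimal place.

f = (1/2)^(τ/t½) = (1/2)^(27/7) ≈ 0.0690.
C₀ = D/Vd = 2245/93 ≈ 24.140 μg/mL.
Before the 3rd dose, 2 doses have been given. Superposition: Cmin = C₀·(f + f²).
≈ 24.140 × (0.0690 + 0.0048) ≈ 24.140 × 0.0738 ≈ 1.782 μg/mL.

1.8 μg/mL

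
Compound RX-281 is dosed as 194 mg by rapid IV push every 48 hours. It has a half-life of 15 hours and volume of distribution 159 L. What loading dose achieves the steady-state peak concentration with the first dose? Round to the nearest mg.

f = (1/2)^(48/15) ≈ 0.108819; accumulation ratio R = 1/(1−f) ≈ 1.12211.
Loading dose to hit Cmax,ss on first dose: D_load = D_maint·R ≈ 194 × 1.12211 ≈ 217.69 mg.

218 mg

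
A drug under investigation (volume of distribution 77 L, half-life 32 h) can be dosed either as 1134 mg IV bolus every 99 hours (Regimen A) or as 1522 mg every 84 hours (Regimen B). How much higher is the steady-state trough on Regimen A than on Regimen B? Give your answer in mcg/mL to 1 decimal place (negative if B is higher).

Regimen A: f = (1/2)^(99/32) ≈ 0.1171; Cmin,ss = (1134/77)·f/(1−f) ≈ 1.953 mcg/mL.
Regimen B: f = (1/2)^(84/32) ≈ 0.1621; Cmin,ss = (1522/77)·f/(1−f) ≈ 3.824 mcg/mL.
Difference ≈ 1.953 − 3.824 ≈ -1.871 mcg/mL.

-1.9 mcg/mL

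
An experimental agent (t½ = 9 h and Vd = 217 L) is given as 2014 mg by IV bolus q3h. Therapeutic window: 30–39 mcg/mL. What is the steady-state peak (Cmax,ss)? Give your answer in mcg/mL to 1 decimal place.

45.0 mcg/mL

k = ln2/t½ = ln2/9 ≈ 0.077016 h⁻¹; fraction remaining f = e^(−kτ) = e^(−0.077016×3) ≈ 0.7937.
Accumulation ratio R = 1/(1 − f) ≈ 1/0.2063 ≈ 4.8473.
Each bolus raises the concentration by D/Vd = 2014/217 ≈ 9.281 mcg/mL.
Steady-state peak Cmax,ss = C₀·R ≈ 9.281 × 4.8473 ≈ 44.988 mcg/mL.
Peak 45.0 mcg/mL vs MTC 39 mcg/mL: exceeds toxic threshold.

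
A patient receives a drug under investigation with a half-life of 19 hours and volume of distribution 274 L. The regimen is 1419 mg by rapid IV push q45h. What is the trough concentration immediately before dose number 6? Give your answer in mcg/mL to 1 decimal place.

1.2 mcg/mL

f = (1/2)^(τ/t½) = (1/2)^(45/19) ≈ 0.1937.
C₀ = D/Vd = 1419/274 ≈ 5.179 mcg/mL.
Before the 6th dose, 5 doses have been given. Superposition: Cmin = C₀·(f + f² + … + f^5).
≈ 5.179 × (0.1937 + 0.0375 + 0.0073 + 0.0014 + 0.0003) ≈ 5.179 × 0.2402 ≈ 1.244 mcg/mL.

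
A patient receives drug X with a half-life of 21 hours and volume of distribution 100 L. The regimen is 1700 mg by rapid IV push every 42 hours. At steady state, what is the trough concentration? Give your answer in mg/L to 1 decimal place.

5.7 mg/L

The dosing interval is 2 half-lives, so f = 2^(−2) = 0.25.
Accumulation ratio R = 1/(1 − f) = 1/0.75 = 4/3.
Single-dose peak C₀ = D/Vd = 1700/100 = 17 mg/L.
Steady-state peak Cmax,ss = C₀·R = 17 × 4/3 ≈ 22.667 mg/L.
Steady-state trough Cmin,ss = Cmax,ss·f ≈ 22.667 × 0.25 ≈ 5.667 mg/L.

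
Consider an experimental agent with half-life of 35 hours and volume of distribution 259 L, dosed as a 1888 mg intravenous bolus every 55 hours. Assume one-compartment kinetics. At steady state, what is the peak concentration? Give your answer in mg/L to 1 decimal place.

11.0 mg/L

τ/t½ = 55/35 ≈ 1.5714, so fraction remaining f = (1/2)^(55/35) ≈ 0.3365.
Accumulation ratio R = 1/(1 − f) ≈ 1/0.6635 ≈ 1.5072.
Single-dose peak C₀ = D/Vd = 1888/259 ≈ 7.290 mg/L.
Cmax,ss = C₀/(1 − f) ≈ 7.290/0.6635 ≈ 10.987 mg/L.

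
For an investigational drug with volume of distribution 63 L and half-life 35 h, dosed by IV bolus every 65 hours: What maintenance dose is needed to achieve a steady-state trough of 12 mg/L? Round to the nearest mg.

τ/t½ = 65/35 ≈ 1.8571, so f = (1/2)^(65/35) ≈ 0.276022.
Cmin,ss = (D/Vd)·f/(1−f), so D = Cmin,ss·Vd·(1−f)/f.
D = 12 × 63 × (1−f)/f ≈ 12 × 63 × 2.62290 ≈ 1982.91 mg.

1983 mg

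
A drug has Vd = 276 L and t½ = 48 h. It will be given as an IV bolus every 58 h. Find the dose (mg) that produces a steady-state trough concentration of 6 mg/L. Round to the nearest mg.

τ/t½ = 58/48 ≈ 1.2083, so f = (1/2)^(58/48) ≈ 0.432768.
Cmin,ss = (D/Vd)·f/(1−f), so D = Cmin,ss·Vd·(1−f)/f.
D = 6 × 276 × (1−f)/f ≈ 6 × 276 × 1.31071 ≈ 2170.54 mg.

2171 mg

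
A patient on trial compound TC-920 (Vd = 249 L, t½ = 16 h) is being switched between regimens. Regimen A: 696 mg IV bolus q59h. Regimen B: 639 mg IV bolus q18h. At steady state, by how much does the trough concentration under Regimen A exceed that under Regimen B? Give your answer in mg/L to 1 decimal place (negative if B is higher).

Regimen A: f = (1/2)^(59/16) ≈ 0.0776; Cmin,ss = (696/249)·f/(1−f) ≈ 0.235 mg/L.
Regimen B: f = (1/2)^(18/16) ≈ 0.4585; Cmin,ss = (639/249)·f/(1−f) ≈ 2.173 mg/L.
Difference ≈ 0.235 − 2.173 ≈ -1.938 mg/L.

-1.9 mg/L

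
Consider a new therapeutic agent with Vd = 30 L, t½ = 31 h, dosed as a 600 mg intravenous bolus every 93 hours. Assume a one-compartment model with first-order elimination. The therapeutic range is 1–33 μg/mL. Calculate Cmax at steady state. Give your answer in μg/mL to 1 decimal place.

The dosing interval is 3 half-lives, so f = 2^(−3) = 0.125.
Accumulation ratio R = 1/(1 − f) = 1/0.875 = 8/7.
Single-dose peak C₀ = D/Vd = 600/30 = 20 μg/mL.
Steady-state peak Cmax,ss = C₀·R = 20 × 8/7 ≈ 22.857 μg/mL.
Peak 22.9 μg/mL vs MTC 33 μg/mL: below toxic threshold.

22.9 μg/mL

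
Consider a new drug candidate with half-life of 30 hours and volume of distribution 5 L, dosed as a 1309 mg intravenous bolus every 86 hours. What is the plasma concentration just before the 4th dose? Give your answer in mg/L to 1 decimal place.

f = (1/2)^(τ/t½) = (1/2)^(86/30) ≈ 0.1371.
C₀ = D/Vd = 1309/5 ≈ 261.800 mg/L.
Before the 4th dose, 3 doses have been given. Superposition: Cmin = C₀·(f + f² + … + f^3).
≈ 261.800 × (0.1371 + 0.0188 + 0.0026) ≈ 261.800 × 0.1585 ≈ 41.495 mg/L.

41.5 mg/L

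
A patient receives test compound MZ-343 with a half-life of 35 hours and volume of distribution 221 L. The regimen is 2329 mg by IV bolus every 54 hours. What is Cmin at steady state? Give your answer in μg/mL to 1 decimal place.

k = ln2/t½ = ln2/35 ≈ 0.019804 h⁻¹; fraction remaining f = e^(−kτ) = e^(−0.019804×54) ≈ 0.3432.
Accumulation ratio R = 1/(1 − f) ≈ 1/0.6568 ≈ 1.5225.
Single-dose peak C₀ = D/Vd = 2329/221 ≈ 10.538 μg/mL.
Cmax,ss = C₀/(1 − f) ≈ 10.538/0.6568 ≈ 16.044 μg/mL.
One interval later, Cmin,ss = Cmax,ss·e^(−kτ) ≈ 16.044 × 0.3432 ≈ 5.506 μg/mL.

5.5 μg/mL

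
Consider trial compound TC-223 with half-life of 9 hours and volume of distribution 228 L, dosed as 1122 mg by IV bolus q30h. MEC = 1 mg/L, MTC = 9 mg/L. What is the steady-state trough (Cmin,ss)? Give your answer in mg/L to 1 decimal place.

τ/t½ = 30/9 ≈ 3.3333, so fraction remaining f = (1/2)^(30/9) ≈ 0.0992.
Each bolus raises the concentration by D/Vd = 1122/228 ≈ 4.921 mg/L.
Steady-state trough Cmin,ss = C₀·f/(1−f) ≈ 4.921 × 0.0992/0.9008 ≈ 0.542 mg/L.
Trough 0.5 mg/L vs MEC 1 mg/L: subtherapeutic.

0.5 mg/L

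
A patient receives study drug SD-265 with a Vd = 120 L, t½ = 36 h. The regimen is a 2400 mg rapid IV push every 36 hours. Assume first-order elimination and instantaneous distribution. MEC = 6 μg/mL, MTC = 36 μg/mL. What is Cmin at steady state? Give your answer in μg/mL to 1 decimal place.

The dosing interval is 1 half-life, so f = 2^(−1) = 0.5.
At steady state, R = 1/(1 − 0.5) = 2/1.
Single-dose peak C₀ = D/Vd = 2400/120 = 20 μg/mL.
Steady-state peak Cmax,ss = C₀·R = 20 × 2/1 ≈ 40.000 μg/mL.
Steady-state trough Cmin,ss = Cmax,ss·f ≈ 40.000 × 0.5 ≈ 20.000 μg/mL.
Trough 20.0 μg/mL vs MEC 6 μg/mL: adequate.

20.0 μg/mL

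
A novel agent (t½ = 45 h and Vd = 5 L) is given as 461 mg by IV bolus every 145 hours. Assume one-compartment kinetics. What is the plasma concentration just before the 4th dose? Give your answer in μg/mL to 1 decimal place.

11.1 μg/mL

f = (1/2)^(τ/t½) = (1/2)^(145/45) ≈ 0.1072.
C₀ = D/Vd = 461/5 ≈ 92.200 μg/mL.
Before the 4th dose, 3 doses have been given. Superposition: Cmin = C₀·(f + f² + … + f^3).
≈ 92.200 × (0.1072 + 0.0115 + 0.0012) ≈ 92.200 × 0.1199 ≈ 11.055 μg/mL.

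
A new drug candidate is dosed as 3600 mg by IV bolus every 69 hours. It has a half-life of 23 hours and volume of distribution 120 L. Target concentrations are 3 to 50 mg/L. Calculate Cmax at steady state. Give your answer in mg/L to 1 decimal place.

34.3 mg/L

τ = 69 h = 3 half-lives, so f = (1/2)^3 = 0.125.
At steady state, R = 1/(1 − 0.125) = 8/7.
Single-dose peak C₀ = D/Vd = 3600/120 = 30 mg/L.
Steady-state peak Cmax,ss = C₀·R = 30 × 8/7 ≈ 34.286 mg/L.
Peak 34.3 mg/L vs MTC 50 mg/L: below toxic threshold.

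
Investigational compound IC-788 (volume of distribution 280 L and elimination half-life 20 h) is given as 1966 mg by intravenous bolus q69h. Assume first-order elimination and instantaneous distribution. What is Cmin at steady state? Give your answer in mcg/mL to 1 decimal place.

τ/t½ = 69/20 ≈ 3.45, so fraction remaining f = (1/2)^(69/20) ≈ 0.0915.
Accumulation ratio R = 1/(1 − f) ≈ 1/0.9085 ≈ 1.1007.
Each bolus raises the concentration by D/Vd = 1966/280 ≈ 7.021 mcg/mL.
Cmax,ss = C₀/(1 − f) ≈ 7.021/0.9085 ≈ 7.728 mcg/mL.
Steady-state trough Cmin,ss = Cmax,ss·f ≈ 7.728 × 0.0915 ≈ 0.707 mcg/mL.

0.7 mcg/mL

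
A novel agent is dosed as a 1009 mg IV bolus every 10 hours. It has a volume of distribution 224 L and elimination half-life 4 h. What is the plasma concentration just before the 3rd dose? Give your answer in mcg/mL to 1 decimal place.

0.9 mcg/mL

f = (1/2)^(τ/t½) = (1/2)^(10/4) ≈ 0.1768.
C₀ = D/Vd = 1009/224 ≈ 4.504 mcg/mL.
Before the 3rd dose, 2 doses have been given. Superposition: Cmin = C₀·(f + f²).
≈ 4.504 × (0.1768 + 0.0313) ≈ 4.504 × 0.2081 ≈ 0.937 mcg/mL.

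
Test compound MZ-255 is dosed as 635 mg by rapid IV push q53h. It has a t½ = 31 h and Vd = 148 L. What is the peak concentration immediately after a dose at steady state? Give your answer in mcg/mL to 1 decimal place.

6.2 mcg/mL

τ/t½ = 53/31 ≈ 1.7097, so fraction remaining f = (1/2)^(53/31) ≈ 0.3057.
At steady state, accumulation factor R = 1/(1 − e^(−kτ)) ≈ 1.4403.
Single-dose peak C₀ = D/Vd = 635/148 ≈ 4.291 mcg/mL.
Steady-state peak Cmax,ss = C₀·R ≈ 4.291 × 1.4403 ≈ 6.180 mcg/mL.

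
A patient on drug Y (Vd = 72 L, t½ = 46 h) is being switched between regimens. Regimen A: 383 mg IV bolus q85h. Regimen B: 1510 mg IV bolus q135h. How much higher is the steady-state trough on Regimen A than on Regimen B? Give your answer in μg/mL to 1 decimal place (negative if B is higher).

Regimen A: f = (1/2)^(85/46) ≈ 0.2778; Cmin,ss = (383/72)·f/(1−f) ≈ 2.046 μg/mL.
Regimen B: f = (1/2)^(135/46) ≈ 0.1308; Cmin,ss = (1510/72)·f/(1−f) ≈ 3.156 μg/mL.
Difference ≈ 2.046 − 3.156 ≈ -1.110 μg/mL.

-1.1 μg/mL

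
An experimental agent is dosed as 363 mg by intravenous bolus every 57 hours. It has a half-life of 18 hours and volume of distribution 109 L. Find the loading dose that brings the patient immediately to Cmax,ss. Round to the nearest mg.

408 mg

f = (1/2)^(57/18) ≈ 0.111362; accumulation ratio R = 1/(1−f) ≈ 1.12532.
Loading dose to hit Cmax,ss on first dose: D_load = D_maint·R ≈ 363 × 1.12532 ≈ 408.49 mg.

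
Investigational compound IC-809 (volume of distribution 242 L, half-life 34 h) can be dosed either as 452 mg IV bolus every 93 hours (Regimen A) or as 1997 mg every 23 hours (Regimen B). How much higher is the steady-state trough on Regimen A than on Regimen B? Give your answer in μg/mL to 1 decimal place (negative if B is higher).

Regimen A: f = (1/2)^(93/34) ≈ 0.1502; Cmin,ss = (452/242)·f/(1−f) ≈ 0.330 μg/mL.
Regimen B: f = (1/2)^(23/34) ≈ 0.6257; Cmin,ss = (1997/242)·f/(1−f) ≈ 13.795 μg/mL.
Difference ≈ 0.330 − 13.795 ≈ -13.465 μg/mL.

-13.5 μg/mL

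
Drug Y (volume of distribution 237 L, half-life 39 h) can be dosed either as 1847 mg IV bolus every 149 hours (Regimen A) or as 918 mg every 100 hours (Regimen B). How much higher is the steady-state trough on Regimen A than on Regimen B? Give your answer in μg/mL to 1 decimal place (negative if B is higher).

-0.2 μg/mL

Regimen A: f = (1/2)^(149/39) ≈ 0.0708; Cmin,ss = (1847/237)·f/(1−f) ≈ 0.594 μg/mL.
Regimen B: f = (1/2)^(100/39) ≈ 0.1691; Cmin,ss = (918/237)·f/(1−f) ≈ 0.788 μg/mL.
Difference ≈ 0.594 − 0.788 ≈ -0.194 μg/mL.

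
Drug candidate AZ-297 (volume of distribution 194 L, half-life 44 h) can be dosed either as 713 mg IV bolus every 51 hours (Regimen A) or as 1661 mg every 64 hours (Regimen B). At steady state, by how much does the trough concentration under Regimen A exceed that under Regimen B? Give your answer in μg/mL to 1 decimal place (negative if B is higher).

Regimen A: f = (1/2)^(51/44) ≈ 0.4478; Cmin,ss = (713/194)·f/(1−f) ≈ 2.980 μg/mL.
Regimen B: f = (1/2)^(64/44) ≈ 0.3649; Cmin,ss = (1661/194)·f/(1−f) ≈ 4.919 μg/mL.
Difference ≈ 2.980 − 4.919 ≈ -1.939 μg/mL.

-1.9 μg/mL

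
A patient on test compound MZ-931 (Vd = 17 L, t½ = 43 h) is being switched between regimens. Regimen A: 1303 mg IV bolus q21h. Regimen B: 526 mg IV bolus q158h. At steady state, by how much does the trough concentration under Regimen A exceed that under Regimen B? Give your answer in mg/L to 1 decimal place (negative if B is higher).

187.6 mg/L

Regimen A: f = (1/2)^(21/43) ≈ 0.7128; Cmin,ss = (1303/17)·f/(1−f) ≈ 190.230 mg/L.
Regimen B: f = (1/2)^(158/43) ≈ 0.0783; Cmin,ss = (526/17)·f/(1−f) ≈ 2.629 mg/L.
Difference ≈ 190.230 − 2.629 ≈ 187.601 mg/L.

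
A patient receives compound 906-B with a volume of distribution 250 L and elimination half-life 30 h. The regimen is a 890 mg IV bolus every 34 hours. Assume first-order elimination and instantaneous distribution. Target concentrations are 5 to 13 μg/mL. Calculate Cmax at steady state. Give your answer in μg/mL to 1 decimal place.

τ/t½ = 34/30 ≈ 1.1333, so fraction remaining f = (1/2)^(34/30) ≈ 0.4559.
At steady state, accumulation factor R = 1/(1 − e^(−kτ)) ≈ 1.8379.
Single-dose peak C₀ = D/Vd = 890/250 ≈ 3.560 μg/mL.
Steady-state peak Cmax,ss = C₀·R ≈ 3.560 × 1.8379 ≈ 6.543 μg/mL.
Peak 6.5 μg/mL vs MTC 13 μg/mL: below toxic threshold.

6.5 μg/mL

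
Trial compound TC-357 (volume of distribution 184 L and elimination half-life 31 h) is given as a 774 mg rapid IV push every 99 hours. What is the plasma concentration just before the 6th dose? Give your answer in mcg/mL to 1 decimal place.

0.5 mcg/mL

f = (1/2)^(τ/t½) = (1/2)^(99/31) ≈ 0.1093.
C₀ = D/Vd = 774/184 ≈ 4.207 mcg/mL.
Before the 6th dose, 5 doses have been given. Superposition: Cmin = C₀·(f + f² + … + f^5).
≈ 4.207 × (0.1093 + 0.0119 + 0.0013 + 0.0001 + 0.0000) ≈ 4.207 × 0.1226 ≈ 0.516 mcg/mL.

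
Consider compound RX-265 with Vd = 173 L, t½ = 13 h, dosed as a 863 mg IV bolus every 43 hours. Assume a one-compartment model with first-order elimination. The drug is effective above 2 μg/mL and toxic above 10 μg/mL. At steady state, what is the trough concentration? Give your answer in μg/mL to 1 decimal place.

τ/t½ = 43/13 ≈ 3.3077, so fraction remaining f = (1/2)^(43/13) ≈ 0.1010.
At steady state, accumulation factor R = 1/(1 − e^(−kτ)) ≈ 1.1123.
Each bolus raises the concentration by D/Vd = 863/173 ≈ 4.988 μg/mL.
Cmax,ss = C₀/(1 − f) ≈ 4.988/0.8990 ≈ 5.548 μg/mL.
One interval later, Cmin,ss = Cmax,ss·e^(−kτ) ≈ 5.548 × 0.1010 ≈ 0.560 μg/mL.
Trough 0.6 μg/mL vs MEC 2 μg/mL: subtherapeutic.

0.6 μg/mL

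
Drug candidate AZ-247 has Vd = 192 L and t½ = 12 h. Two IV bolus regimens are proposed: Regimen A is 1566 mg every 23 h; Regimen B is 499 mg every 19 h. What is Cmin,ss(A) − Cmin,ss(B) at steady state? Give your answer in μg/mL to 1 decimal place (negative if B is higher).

Regimen A: f = (1/2)^(23/12) ≈ 0.2649; Cmin,ss = (1566/192)·f/(1−f) ≈ 2.939 μg/mL.
Regimen B: f = (1/2)^(19/12) ≈ 0.3337; Cmin,ss = (499/192)·f/(1−f) ≈ 1.302 μg/mL.
Difference ≈ 2.939 − 1.302 ≈ 1.637 μg/mL.

1.6 μg/mL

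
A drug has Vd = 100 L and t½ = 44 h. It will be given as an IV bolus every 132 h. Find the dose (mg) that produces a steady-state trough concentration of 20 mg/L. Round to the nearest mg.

14000 mg

τ/t½ = 132/44 ≈ 3, so f = (1/2)^(132/44) ≈ 0.125000.
Cmin,ss = (D/Vd)·f/(1−f), so D = Cmin,ss·Vd·(1−f)/f.
D = 20 × 100 × (1−f)/f ≈ 20 × 100 × 7.00000 ≈ 14000.00 mg.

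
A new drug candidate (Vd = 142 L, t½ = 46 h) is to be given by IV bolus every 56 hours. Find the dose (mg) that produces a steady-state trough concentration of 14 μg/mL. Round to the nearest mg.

τ/t½ = 56/46 ≈ 1.2174, so f = (1/2)^(56/46) ≈ 0.430060.
Cmin,ss = (D/Vd)·f/(1−f), so D = Cmin,ss·Vd·(1−f)/f.
D = 14 × 142 × (1−f)/f ≈ 14 × 142 × 1.32526 ≈ 2634.62 mg.

2635 mg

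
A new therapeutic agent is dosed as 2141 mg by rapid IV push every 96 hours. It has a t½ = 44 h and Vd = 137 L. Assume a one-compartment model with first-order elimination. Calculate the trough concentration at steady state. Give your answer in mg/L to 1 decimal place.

τ/t½ = 96/44 ≈ 2.1818, so fraction remaining f = (1/2)^(96/44) ≈ 0.2204.
At steady state, accumulation factor R = 1/(1 − e^(−kτ)) ≈ 1.2827.
Single-dose peak C₀ = D/Vd = 2141/137 ≈ 15.628 mg/L.
Steady-state peak Cmax,ss = C₀·R ≈ 15.628 × 1.2827 ≈ 20.046 mg/L.
Steady-state trough Cmin,ss = Cmax,ss·f ≈ 20.046 × 0.2204 ≈ 4.418 mg/L.

4.4 mg/L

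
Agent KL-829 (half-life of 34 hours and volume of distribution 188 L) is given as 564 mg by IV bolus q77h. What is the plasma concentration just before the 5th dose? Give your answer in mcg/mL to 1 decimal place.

0.8 mcg/mL

f = (1/2)^(τ/t½) = (1/2)^(77/34) ≈ 0.2081.
C₀ = D/Vd = 564/188 ≈ 3.000 mcg/mL.
Before the 5th dose, 4 doses have been given. Superposition: Cmin = C₀·(f + f² + … + f^4).
≈ 3.000 × (0.2081 + 0.0433 + 0.0090 + 0.0019) ≈ 3.000 × 0.2623 ≈ 0.787 mcg/mL.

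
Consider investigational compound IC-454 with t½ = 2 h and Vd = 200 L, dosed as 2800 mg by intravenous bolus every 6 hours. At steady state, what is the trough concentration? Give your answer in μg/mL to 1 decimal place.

2.0 μg/mL

τ = 6 h = 3 half-lives, so f = (1/2)^3 = 0.125.
At steady state, R = 1/(1 − 0.125) = 8/7.
Single-dose peak C₀ = D/Vd = 2800/200 = 14 μg/mL.
Steady-state peak Cmax,ss = C₀·R = 14 × 8/7 ≈ 16.000 μg/mL.
Steady-state trough Cmin,ss = Cmax,ss·f ≈ 16.000 × 0.125 ≈ 2.000 μg/mL.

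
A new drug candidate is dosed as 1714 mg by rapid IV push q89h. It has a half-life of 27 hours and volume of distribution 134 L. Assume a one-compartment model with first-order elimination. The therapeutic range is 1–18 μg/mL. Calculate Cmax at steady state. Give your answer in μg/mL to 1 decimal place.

Over one 89-h interval, 89/27 ≈ 3.2963 half-lives elapse, leaving f ≈ 0.1018 of each dose.
Accumulation ratio R = 1/(1 − f) ≈ 1/0.8982 ≈ 1.1133.
Single-dose peak C₀ = D/Vd = 1714/134 ≈ 12.791 μg/mL.
Steady-state peak Cmax,ss = C₀·R ≈ 12.791 × 1.1133 ≈ 14.240 μg/mL.
Peak 14.2 μg/mL vs MTC 18 μg/mL: below toxic threshold.

14.2 μg/mL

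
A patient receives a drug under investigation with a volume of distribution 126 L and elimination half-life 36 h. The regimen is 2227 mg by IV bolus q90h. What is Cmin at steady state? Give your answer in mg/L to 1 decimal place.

τ/t½ = 90/36 ≈ 2.5, so fraction remaining f = (1/2)^(90/36) ≈ 0.1768.
Single-dose peak C₀ = D/Vd = 2227/126 ≈ 17.675 mg/L.
Steady-state trough Cmin,ss = C₀·f/(1−f) ≈ 17.675 × 0.1768/0.8232 ≈ 3.796 mg/L.

3.8 mg/L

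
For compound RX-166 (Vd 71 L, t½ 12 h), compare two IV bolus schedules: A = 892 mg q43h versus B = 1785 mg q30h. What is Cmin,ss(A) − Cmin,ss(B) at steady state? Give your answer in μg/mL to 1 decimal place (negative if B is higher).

Regimen A: f = (1/2)^(43/12) ≈ 0.0834; Cmin,ss = (892/71)·f/(1−f) ≈ 1.143 μg/mL.
Regimen B: f = (1/2)^(30/12) ≈ 0.1768; Cmin,ss = (1785/71)·f/(1−f) ≈ 5.400 μg/mL.
Difference ≈ 1.143 − 5.400 ≈ -4.257 μg/mL.

-4.3 μg/mL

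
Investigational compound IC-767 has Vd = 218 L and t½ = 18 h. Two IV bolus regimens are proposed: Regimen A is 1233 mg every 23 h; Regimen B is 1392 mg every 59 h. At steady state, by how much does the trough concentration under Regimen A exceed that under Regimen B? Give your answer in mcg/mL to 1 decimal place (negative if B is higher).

3.2 mcg/mL

Regimen A: f = (1/2)^(23/18) ≈ 0.4124; Cmin,ss = (1233/218)·f/(1−f) ≈ 3.970 mcg/mL.
Regimen B: f = (1/2)^(59/18) ≈ 0.1031; Cmin,ss = (1392/218)·f/(1−f) ≈ 0.734 mcg/mL.
Difference ≈ 3.970 − 0.734 ≈ 3.236 mcg/mL.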